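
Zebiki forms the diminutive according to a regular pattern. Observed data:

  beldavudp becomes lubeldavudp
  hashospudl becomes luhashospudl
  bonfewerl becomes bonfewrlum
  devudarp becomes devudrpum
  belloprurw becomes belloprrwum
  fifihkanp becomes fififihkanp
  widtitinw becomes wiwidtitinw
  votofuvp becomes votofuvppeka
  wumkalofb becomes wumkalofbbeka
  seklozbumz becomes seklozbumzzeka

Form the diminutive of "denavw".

hashospudl and bonfewerl both end in -l yet inflect differently (luhashospudl, bonfewrlum), so the final letter is not what conditions the rule; the second-to-last letter is.
"denavw" has second-to-last letter 'v'. The one such stem in the data (votofuvp → votofuvppeka) doubles the final consonant and adds -eka (as do wumkalofb, seklozbumz), so the same rule applies.
So denavw → denavwweka.

denavwweka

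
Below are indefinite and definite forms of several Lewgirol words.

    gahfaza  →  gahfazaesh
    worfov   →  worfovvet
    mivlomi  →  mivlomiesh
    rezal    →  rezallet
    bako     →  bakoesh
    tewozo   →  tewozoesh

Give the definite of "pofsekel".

gahfaza and rezal both have last vowel 'a' yet inflect differently (gahfazaesh, rezallet), so the last vowel is not what conditions the rule; whether the stem ends in a vowel or a consonant is.
"pofsekel" ends in a consonant. The stems ending in a consonant (rezal → rezallet, worfov → worfovvet) double the final consonant and add -et.
So pofsekel → pofsekellet.

pofsekellet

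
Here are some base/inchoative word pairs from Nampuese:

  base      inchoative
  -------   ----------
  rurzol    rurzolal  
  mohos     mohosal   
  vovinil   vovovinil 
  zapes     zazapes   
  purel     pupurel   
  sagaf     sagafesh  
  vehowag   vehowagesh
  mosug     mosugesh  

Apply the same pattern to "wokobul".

"wokobul" has last vowel 'u'. The one such stem in the data (mosug → mosugesh) adds -esh, so the same rule applies.
So wokobul → wokobulesh.

wokobulesh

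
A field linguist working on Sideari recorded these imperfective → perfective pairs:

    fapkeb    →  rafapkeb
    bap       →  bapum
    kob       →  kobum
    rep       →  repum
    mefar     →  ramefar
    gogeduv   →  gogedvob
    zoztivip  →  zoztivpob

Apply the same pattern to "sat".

kob and fapkeb both end in -b yet inflect differently (kobum, rafapkeb), so the final letter is not what conditions the rule; the number of vowels is.
"sat" has 1 vowel. The stems with 1 vowel (rep → repum, bap → bapum, kob → kobum) add -um.
The other patterns: stems with 2 vowels add the prefix ra-; stems with 3 vowels delete the last vowel and add -ob.
So sat → satum.

satum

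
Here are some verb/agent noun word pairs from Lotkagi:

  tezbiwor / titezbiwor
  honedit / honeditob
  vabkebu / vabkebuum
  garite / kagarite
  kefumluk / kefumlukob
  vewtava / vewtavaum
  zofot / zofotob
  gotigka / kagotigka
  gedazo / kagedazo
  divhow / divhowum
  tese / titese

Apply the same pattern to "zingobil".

zingobilob

vewtava and gotigka both end in -a yet inflect differently (vewtavaum, kagotigka), so the final letter is not what conditions the rule; the first letter is.
"zingobil" begins with z-. The one such stem in the data (zofot → zofotob) adds -ob, so the same rule applies.
So zingobil → zingobilob.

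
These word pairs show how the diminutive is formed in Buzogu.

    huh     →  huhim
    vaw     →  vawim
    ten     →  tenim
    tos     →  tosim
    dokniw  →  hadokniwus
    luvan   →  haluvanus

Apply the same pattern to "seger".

vaw and dokniw both end in -w yet inflect differently (vawim, hadokniwus), so the final letter is not what conditions the rule; the number of vowels is.
"seger" has 2 vowels. The stems with 2 vowels (dokniw → hadokniwus, luvan → haluvanus) add ha- … -us around the stem.
So seger → hasegerus.

hasegerus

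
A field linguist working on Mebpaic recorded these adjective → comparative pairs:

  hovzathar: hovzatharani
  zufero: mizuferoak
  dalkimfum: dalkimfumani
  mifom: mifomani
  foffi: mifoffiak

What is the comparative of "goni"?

migoniak

"goni" ends in a vowel. The stems ending in a vowel (zufero → mizuferoak, foffi → mifoffiak) add mi- … -ak around the stem.
So goni → migoniak.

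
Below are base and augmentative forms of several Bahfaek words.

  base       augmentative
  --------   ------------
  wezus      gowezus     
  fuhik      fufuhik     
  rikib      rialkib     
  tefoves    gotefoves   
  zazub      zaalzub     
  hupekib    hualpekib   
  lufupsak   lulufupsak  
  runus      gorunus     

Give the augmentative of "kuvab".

fuhik and rikib both have last vowel 'i' yet inflect differently (fufuhik, rialkib), so the last vowel is not what conditions the rule; the final letter is.
"kuvab" ends in -b. The stems ending in -b (rikib → rialkib, hupekib → hualpekib, zazub → zaalzub) insert -al- after the first vowel.
The other patterns: stems ending in -s add the prefix go-; stems ending in -k repeat the first consonant+vowel as a prefix.
So kuvab → kualvab.

kualvab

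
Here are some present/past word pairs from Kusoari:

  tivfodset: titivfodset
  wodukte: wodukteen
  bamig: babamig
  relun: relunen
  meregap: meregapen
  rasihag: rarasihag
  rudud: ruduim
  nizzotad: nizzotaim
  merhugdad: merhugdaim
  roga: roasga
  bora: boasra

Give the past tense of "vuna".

"vuna" ends in -a. The stems ending in -a (roga → roasga, bora → boasra) insert -as- after the first vowel.
The other patterns: stems ending in -g or -t repeat the first consonant+vowel as a prefix; stems ending in -d drop the final letter and add -im; stems ending in -e, -n or -p add -en.
So vuna → vuasna.

vuasna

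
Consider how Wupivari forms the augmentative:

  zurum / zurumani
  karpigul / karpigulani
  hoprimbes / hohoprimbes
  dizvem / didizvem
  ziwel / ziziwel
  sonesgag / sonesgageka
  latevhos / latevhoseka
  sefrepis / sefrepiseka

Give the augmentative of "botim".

zurum and dizvem both end in -m yet inflect differently (zurumani, didizvem), so the final letter is not what conditions the rule; the last vowel is.
"botim" has last vowel 'i'. The one such stem in the data (sefrepis → sefrepiseka) adds -eka, so the same rule applies.
The other patterns: stems whose last vowel is 'u' add -ani; stems whose last vowel is 'e' repeat the first consonant+vowel as a prefix.
So botim → botimeka.

botimeka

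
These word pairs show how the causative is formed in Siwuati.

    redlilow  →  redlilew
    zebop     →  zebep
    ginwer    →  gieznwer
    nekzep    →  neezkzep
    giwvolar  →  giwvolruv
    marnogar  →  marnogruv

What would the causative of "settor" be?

setter

zebop and nekzep both end in -p yet inflect differently (zebep, neezkzep), so the final letter is not what conditions the rule; the last vowel is.
"settor" has last vowel 'o'. The stems whose last vowel is 'o' (redlilow → redlilew, zebop → zebep) change the last vowel to 'e'.
The other patterns: stems whose last vowel is 'e' insert -ez- after the first vowel; stems whose last vowel is 'a' delete the last vowel and add -uv.
So settor → setter.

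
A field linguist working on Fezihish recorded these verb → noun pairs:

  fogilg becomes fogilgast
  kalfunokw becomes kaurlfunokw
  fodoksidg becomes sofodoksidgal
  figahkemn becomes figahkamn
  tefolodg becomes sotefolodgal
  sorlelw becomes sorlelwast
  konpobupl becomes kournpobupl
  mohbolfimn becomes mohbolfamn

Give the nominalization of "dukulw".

dukulwast

"dukulw" has second-to-last letter 'l'. The stems whose second-to-last letter is 'l' (fogilg → fogilgast, sorlelw → sorlelwast) add -ast.
The other patterns: stems whose second-to-last letter is 'k' or 'p' insert -ur- after the first vowel; stems whose second-to-last letter is 'd' add so- … -al around the stem; stems whose second-to-last letter is 'm' change the last vowel to 'a'.
So dukulw → dukulwast.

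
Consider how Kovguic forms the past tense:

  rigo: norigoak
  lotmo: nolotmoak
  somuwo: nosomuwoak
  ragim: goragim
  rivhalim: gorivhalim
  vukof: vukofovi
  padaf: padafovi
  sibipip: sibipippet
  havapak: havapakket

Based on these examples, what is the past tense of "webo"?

noweboak

rigo and vukof both have last vowel 'o' yet inflect differently (norigoak, vukofovi), so the last vowel is not what conditions the rule; the final letter is.
"webo" ends in -o. The stems ending in -o (rigo → norigoak, lotmo → nolotmoak, somuwo → nosomuwoak) add no- … -ak around the stem.
So webo → noweboak.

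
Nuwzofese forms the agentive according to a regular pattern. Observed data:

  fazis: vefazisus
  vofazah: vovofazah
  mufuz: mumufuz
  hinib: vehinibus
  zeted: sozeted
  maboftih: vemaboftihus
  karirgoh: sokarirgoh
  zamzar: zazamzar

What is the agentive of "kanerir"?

vekanerirus

vofazah and maboftih both end in -h yet inflect differently (vovofazah, vemaboftihus), so the final letter is not what conditions the rule; the last vowel is.
"kanerir" has last vowel 'i'. The stems whose last vowel is 'i' (hinib → vehinibus, maboftih → vemaboftihus, fazis → vefazisus) add ve- … -us around the stem.
The other patterns: stems whose last vowel is 'a' or 'u' repeat the first consonant+vowel as a prefix; stems whose last vowel is 'e' or 'o' add the prefix so-.
So kanerir → vekanerirus.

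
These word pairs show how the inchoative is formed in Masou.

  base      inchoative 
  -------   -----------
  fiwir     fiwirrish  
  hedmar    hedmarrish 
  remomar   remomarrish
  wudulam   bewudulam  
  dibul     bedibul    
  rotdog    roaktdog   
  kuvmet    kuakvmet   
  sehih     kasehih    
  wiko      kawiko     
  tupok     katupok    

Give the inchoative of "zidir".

hedmar and wudulam both have last vowel 'a' yet inflect differently (hedmarrish, bewudulam), so the last vowel is not what conditions the rule; the final letter is.
"zidir" ends in -r. The stems ending in -r (fiwir → fiwirrish, hedmar → hedmarrish, remomar → remomarrish) double the final consonant and add -ish.
So zidir → zidirrish.

zidirrish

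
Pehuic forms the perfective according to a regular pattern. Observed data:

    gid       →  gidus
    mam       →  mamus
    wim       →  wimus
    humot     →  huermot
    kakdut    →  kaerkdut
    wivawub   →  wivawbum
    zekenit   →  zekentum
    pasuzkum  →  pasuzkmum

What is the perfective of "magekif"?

"magekif" has 3 vowels. The stems with 3 vowels (wivawub → wivawbum, zekenit → zekentum, pasuzkum → pasuzkmum) delete the last vowel and add -um.
The other patterns: stems with 1 vowel add -us; stems with 2 vowels insert -er- after the first vowel.
So magekif → magekfum.

magekfum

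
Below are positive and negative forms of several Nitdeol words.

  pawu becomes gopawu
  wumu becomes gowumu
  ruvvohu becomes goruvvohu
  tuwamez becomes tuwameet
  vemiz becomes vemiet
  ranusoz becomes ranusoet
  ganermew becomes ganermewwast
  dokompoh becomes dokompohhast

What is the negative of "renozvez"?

renozveet

tuwamez and ganermew both have last vowel 'e' yet inflect differently (tuwameet, ganermewwast), so the last vowel is not what conditions the rule; the final letter is.
"renozvez" ends in -z. The stems ending in -z (tuwamez → tuwameet, vemiz → vemiet, ranusoz → ranusoet) drop the final letter and add -et.
So renozvez → renozveet.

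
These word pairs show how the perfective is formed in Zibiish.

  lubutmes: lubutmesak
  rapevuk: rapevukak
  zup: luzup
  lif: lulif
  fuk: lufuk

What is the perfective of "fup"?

lufup

rapevuk and fuk both end in -k yet inflect differently (rapevukak, lufuk), so the final letter is not what conditions the rule; the number of vowels is.
"fup" has 1 vowel. The stems with 1 vowel (zup → luzup, lif → lulif, fuk → lufuk) add the prefix lu-.
So fup → lufup.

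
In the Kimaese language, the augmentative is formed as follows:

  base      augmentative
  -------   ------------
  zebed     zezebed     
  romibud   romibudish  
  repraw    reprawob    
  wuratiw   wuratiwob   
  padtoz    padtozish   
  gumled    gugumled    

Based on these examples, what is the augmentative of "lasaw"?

romibud and zebed both end in -d yet inflect differently (romibudish, zezebed), so the final letter is not what conditions the rule; the last vowel is.
"lasaw" has last vowel 'a'. The one such stem in the data (repraw → reprawob) adds -ob, so the same rule applies.
So lasaw → lasawob.

lasawob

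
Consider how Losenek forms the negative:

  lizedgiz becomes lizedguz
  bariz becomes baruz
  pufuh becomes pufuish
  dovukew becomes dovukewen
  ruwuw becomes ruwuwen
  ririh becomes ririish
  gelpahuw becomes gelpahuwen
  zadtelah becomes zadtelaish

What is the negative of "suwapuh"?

suwapuish

ririh and lizedgiz both have last vowel 'i' yet inflect differently (ririish, lizedguz), so the last vowel is not what conditions the rule; the final letter is.
"suwapuh" ends in -h. The stems ending in -h (ririh → ririish, zadtelah → zadtelaish, pufuh → pufuish) drop the final letter and add -ish.
So suwapuh → suwapuish.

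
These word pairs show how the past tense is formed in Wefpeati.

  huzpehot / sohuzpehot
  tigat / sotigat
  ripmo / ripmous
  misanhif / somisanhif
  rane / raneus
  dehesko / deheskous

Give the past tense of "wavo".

"wavo" ends in a vowel. The stems ending in a vowel (dehesko → deheskous, ripmo → ripmous, rane → raneus) add -us.
So wavo → wavous.

wavous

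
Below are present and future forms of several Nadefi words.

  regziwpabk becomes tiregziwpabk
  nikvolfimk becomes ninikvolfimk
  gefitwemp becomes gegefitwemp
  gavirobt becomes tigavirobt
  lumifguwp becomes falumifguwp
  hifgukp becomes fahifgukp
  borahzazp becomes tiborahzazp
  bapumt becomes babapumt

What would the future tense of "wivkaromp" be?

bapumt and gavirobt both end in -t yet inflect differently (babapumt, tigavirobt), so the final letter is not what conditions the rule; the second-to-last letter is.
"wivkaromp" has second-to-last letter 'm'. The stems whose second-to-last letter is 'm' (bapumt → babapumt, nikvolfimk → ninikvolfimk, gefitwemp → gegefitwemp) repeat the first consonant+vowel as a prefix.
So wivkaromp → wiwivkaromp.

wiwivkaromp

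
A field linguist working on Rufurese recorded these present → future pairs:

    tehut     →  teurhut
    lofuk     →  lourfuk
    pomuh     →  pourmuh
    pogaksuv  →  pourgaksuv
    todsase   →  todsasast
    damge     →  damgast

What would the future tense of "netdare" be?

tehut and todsase both begin with t- yet inflect differently (teurhut, todsasast), so the first letter is not what conditions the rule; whether the stem ends in a vowel or a consonant is.
"netdare" ends in a vowel. The stems ending in a vowel (todsase → todsasast, damge → damgast) drop the final letter and add -ast.
So netdare → netdarast.

netdarast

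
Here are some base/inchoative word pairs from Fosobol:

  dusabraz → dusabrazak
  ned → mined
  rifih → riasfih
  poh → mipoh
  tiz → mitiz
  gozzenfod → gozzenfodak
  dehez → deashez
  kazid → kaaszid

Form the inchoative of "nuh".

minuh

"nuh" has 1 vowel. The stems with 1 vowel (ned → mined, poh → mipoh, tiz → mitiz) add the prefix mi-.
So nuh → minuh.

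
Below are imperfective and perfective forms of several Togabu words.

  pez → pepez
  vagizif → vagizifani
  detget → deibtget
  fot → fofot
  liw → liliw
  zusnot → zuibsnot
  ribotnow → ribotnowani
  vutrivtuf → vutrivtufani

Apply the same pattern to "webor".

weibbor

"webor" has 2 vowels. The stems with 2 vowels (zusnot → zuibsnot, detget → deibtget) insert -ib- after the first vowel.
The other patterns: stems with 1 vowel repeat the first consonant+vowel as a prefix; stems with 3 vowels add -ani.
So webor → weibbor.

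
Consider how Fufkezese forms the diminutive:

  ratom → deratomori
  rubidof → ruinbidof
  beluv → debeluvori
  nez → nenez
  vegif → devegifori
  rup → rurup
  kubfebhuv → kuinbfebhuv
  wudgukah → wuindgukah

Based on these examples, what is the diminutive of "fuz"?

fufuz

beluv and kubfebhuv both end in -v yet inflect differently (debeluvori, kuinbfebhuv), so the final letter is not what conditions the rule; the number of vowels is.
"fuz" has 1 vowel. The stems with 1 vowel (nez → nenez, rup → rurup) repeat the first consonant+vowel as a prefix.
The other patterns: stems with 2 vowels add de- … -ori around the stem; stems with 3 vowels insert -in- after the first vowel.
So fuz → fufuz.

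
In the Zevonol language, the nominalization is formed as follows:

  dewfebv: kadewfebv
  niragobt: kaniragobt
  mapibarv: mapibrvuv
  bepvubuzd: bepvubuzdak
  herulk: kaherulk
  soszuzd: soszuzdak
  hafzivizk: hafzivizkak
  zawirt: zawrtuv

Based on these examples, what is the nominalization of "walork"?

walrkuv

hafzivizk and herulk both end in -k yet inflect differently (hafzivizkak, kaherulk), so the final letter is not what conditions the rule; the second-to-last letter is.
"walork" has second-to-last letter 'r'. The stems whose second-to-last letter is 'r' (zawirt → zawrtuv, mapibarv → mapibrvuv) delete the last vowel and add -uv.
The other patterns: stems whose second-to-last letter is 'z' add -ak; stems whose second-to-last letter is 'b' or 'l' add the prefix ka-.
So walork → walrkuv.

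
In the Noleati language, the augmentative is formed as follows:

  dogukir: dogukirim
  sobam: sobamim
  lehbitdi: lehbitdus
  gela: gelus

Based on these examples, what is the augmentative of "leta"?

letus

dogukir and lehbitdi both have last vowel 'i' yet inflect differently (dogukirim, lehbitdus), so the last vowel is not what conditions the rule; whether the stem ends in a vowel or a consonant is.
"leta" ends in a vowel. The stems ending in a vowel (lehbitdi → lehbitdus, gela → gelus) drop the final letter and add -us.
The other pattern: stems ending in a consonant add -im.
So leta → letus.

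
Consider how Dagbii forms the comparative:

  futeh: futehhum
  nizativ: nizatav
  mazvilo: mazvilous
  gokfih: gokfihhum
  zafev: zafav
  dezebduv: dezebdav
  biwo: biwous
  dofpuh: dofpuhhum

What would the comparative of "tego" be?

tegous

gokfih and nizativ both have last vowel 'i' yet inflect differently (gokfihhum, nizatav), so the last vowel is not what conditions the rule; the final letter is.
"tego" ends in -o. The stems ending in -o (mazvilo → mazvilous, biwo → biwous) add -us.
The other patterns: stems ending in -h double the final consonant and add -um; stems ending in -v change the last vowel to 'a'.
So tego → tegous.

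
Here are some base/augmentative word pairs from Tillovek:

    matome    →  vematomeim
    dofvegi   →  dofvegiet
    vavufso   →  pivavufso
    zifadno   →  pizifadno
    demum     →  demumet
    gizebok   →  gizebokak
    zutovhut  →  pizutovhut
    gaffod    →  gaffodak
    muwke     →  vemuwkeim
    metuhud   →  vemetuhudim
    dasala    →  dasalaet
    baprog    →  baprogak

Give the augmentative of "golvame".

metuhud and gaffod both end in -d yet inflect differently (vemetuhudim, gaffodak), so the final letter is not what conditions the rule; the first letter is.
"golvame" begins with g-. The stems beginning with g- (gaffod → gaffodak, gizebok → gizebokak) add -ak.
The other patterns: stems beginning with m- add ve- … -im around the stem; stems beginning with d- add -et; stems beginning with v- or z- add the prefix pi-.
So golvame → golvameak.

golvameak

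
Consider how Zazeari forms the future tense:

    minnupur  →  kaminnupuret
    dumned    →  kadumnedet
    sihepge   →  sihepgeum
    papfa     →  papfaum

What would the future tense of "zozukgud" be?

kazozukgudet

dumned and sihepge both have last vowel 'e' yet inflect differently (kadumnedet, sihepgeum), so the last vowel is not what conditions the rule; whether the stem ends in a vowel or a consonant is.
"zozukgud" ends in a consonant. The stems ending in a consonant (minnupur → kaminnupuret, dumned → kadumnedet) add ka- … -et around the stem.
The other pattern: stems ending in a vowel add -um.
So zozukgud → kazozukgudet.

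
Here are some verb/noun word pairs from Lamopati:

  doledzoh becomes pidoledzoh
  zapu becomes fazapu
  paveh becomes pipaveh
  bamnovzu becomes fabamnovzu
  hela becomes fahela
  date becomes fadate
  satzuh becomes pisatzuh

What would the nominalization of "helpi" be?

date and paveh both have last vowel 'e' yet inflect differently (fadate, pipaveh), so the last vowel is not what conditions the rule; whether the stem ends in a vowel or a consonant is.
"helpi" ends in a vowel. The stems ending in a vowel (zapu → fazapu, bamnovzu → fabamnovzu, hela → fahela) add the prefix fa-.
The other pattern: stems ending in a consonant add the prefix pi-.
So helpi → fahelpi.

fahelpi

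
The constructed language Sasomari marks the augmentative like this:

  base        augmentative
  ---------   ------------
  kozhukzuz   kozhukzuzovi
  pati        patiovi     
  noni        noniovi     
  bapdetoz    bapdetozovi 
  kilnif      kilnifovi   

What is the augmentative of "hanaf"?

Every pair shown (kozhukzuz → kozhukzuzovi, pati → patiovi, noni → noniovi, …) follows the same rule: add -ovi.
So hanaf → hanafovi.

hanafovi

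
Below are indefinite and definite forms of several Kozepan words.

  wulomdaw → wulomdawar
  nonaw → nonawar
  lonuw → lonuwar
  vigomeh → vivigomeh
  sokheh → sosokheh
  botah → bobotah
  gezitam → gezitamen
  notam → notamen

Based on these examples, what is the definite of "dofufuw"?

"dofufuw" ends in -w. The stems ending in -w (wulomdaw → wulomdawar, nonaw → nonawar, lonuw → lonuwar) add -ar.
So dofufuw → dofufuwar.

dofufuwar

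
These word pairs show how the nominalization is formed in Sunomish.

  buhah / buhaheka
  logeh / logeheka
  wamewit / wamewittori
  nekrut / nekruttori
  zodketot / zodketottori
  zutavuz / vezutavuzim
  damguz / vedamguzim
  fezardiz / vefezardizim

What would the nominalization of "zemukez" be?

vezemukezim

"zemukez" ends in -z. The stems ending in -z (zutavuz → vezutavuzim, damguz → vedamguzim, fezardiz → vefezardizim) add ve- … -im around the stem.
The other patterns: stems ending in -h add -eka; stems ending in -t double the final consonant and add -ori.
So zemukez → vezemukezim.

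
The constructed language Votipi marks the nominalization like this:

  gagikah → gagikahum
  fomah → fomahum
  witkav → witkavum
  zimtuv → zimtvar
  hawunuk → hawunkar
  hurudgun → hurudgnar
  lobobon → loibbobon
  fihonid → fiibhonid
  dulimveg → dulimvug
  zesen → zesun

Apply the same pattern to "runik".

ruibnik

witkav and zimtuv both end in -v yet inflect differently (witkavum, zimtvar), so the final letter is not what conditions the rule; the last vowel is.
"runik" has last vowel 'i'. The one such stem in the data (fihonid → fiibhonid) inserts -ib- after the first vowel (as does lobobon), so the same rule applies.
So runik → ruibnik.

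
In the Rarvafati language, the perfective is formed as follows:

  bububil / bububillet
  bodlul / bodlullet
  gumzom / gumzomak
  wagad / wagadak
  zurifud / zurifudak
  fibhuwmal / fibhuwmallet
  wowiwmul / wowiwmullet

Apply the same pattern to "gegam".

gegamak

wowiwmul and zurifud both have last vowel 'u' yet inflect differently (wowiwmullet, zurifudak), so the last vowel is not what conditions the rule; the final letter is.
"gegam" ends in -m. The one such stem in the data (gumzom → gumzomak) adds -ak, so the same rule applies.
The other pattern: stems ending in -l double the final consonant and add -et.
So gegam → gegamak.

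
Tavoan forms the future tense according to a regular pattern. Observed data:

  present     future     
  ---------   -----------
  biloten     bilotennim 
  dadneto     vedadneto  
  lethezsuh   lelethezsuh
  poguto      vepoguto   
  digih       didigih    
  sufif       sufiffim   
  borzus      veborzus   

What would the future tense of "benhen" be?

borzus and lethezsuh both have last vowel 'u' yet inflect differently (veborzus, lelethezsuh), so the last vowel is not what conditions the rule; the final letter is.
"benhen" ends in -n. The one such stem in the data (biloten → bilotennim) doubles the final consonant and adds -im (as does sufif), so the same rule applies.
The other patterns: stems ending in -o or -s add the prefix ve-; stems ending in -h repeat the first consonant+vowel as a prefix.
So benhen → benhennim.

benhennim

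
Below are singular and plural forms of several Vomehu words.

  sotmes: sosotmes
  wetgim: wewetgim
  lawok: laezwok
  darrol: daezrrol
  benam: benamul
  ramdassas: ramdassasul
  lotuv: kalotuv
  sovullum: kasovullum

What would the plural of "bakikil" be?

"bakikil" has last vowel 'i'. The one such stem in the data (wetgim → wewetgim) repeats the first consonant+vowel as a prefix (as does sotmes), so the same rule applies.
So bakikil → babakikil.

babakikil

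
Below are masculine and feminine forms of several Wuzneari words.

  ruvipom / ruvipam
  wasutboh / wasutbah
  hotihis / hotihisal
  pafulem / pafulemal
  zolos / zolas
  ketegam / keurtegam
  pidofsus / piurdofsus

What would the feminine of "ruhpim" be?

ruhpimal

ruvipom and pafulem both end in -m yet inflect differently (ruvipam, pafulemal), so the final letter is not what conditions the rule; the last vowel is.
"ruhpim" has last vowel 'i'. The one such stem in the data (hotihis → hotihisal) adds -al, so the same rule applies.
So ruhpim → ruhpimal.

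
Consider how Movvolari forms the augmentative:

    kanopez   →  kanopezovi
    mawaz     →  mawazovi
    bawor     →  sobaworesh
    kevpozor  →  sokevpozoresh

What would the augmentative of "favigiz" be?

kanopez and kevpozor both begin with k- yet inflect differently (kanopezovi, sokevpozoresh), so the first letter is not what conditions the rule; the final letter is.
"favigiz" ends in -z. The stems ending in -z (kanopez → kanopezovi, mawaz → mawazovi) add -ovi.
So favigiz → favigizovi.

favigizovi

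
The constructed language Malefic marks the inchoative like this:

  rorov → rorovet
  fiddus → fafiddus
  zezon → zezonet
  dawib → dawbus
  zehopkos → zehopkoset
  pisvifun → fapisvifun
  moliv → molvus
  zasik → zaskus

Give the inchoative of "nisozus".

fanisozus

moliv and rorov both end in -v yet inflect differently (molvus, rorovet), so the final letter is not what conditions the rule; the last vowel is.
"nisozus" has last vowel 'u'. The stems whose last vowel is 'u' (pisvifun → fapisvifun, fiddus → fafiddus) add the prefix fa-.
So nisozus → fanisozus.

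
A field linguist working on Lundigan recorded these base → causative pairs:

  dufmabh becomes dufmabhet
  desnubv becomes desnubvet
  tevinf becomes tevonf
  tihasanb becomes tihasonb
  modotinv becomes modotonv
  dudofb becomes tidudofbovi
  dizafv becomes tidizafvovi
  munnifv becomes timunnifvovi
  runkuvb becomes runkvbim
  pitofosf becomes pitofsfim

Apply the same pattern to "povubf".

desnubv and modotinv both end in -v yet inflect differently (desnubvet, modotonv), so the final letter is not what conditions the rule; the second-to-last letter is.
"povubf" has second-to-last letter 'b'. The stems whose second-to-last letter is 'b' (dufmabh → dufmabhet, desnubv → desnubvet) add -et.
The other patterns: stems whose second-to-last letter is 'n' change the last vowel to 'o'; stems whose second-to-last letter is 'f' add ti- … -ovi around the stem; stems whose second-to-last letter is 's' or 'v' delete the last vowel and add -im.
So povubf → povubfet.

povubfet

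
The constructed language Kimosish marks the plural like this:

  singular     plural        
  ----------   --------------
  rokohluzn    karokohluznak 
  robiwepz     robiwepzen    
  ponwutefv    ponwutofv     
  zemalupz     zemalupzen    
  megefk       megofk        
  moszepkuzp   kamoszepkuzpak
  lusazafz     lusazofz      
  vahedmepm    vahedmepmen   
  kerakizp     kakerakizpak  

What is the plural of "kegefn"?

lusazafz and zemalupz both end in -z yet inflect differently (lusazofz, zemalupzen), so the final letter is not what conditions the rule; the second-to-last letter is.
"kegefn" has second-to-last letter 'f'. The stems whose second-to-last letter is 'f' (ponwutefv → ponwutofv, lusazafz → lusazofz, megefk → megofk) change the last vowel to 'o'.
The other patterns: stems whose second-to-last letter is 'p' add -en; stems whose second-to-last letter is 'z' add ka- … -ak around the stem.
So kegefn → kegofn.

kegofn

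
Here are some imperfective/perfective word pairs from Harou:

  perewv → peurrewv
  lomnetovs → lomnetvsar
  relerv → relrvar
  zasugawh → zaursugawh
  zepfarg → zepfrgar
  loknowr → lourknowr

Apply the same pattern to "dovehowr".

perewv and relerv both end in -v yet inflect differently (peurrewv, relrvar), so the final letter is not what conditions the rule; the second-to-last letter is.
"dovehowr" has second-to-last letter 'w'. The stems whose second-to-last letter is 'w' (loknowr → lourknowr, perewv → peurrewv, zasugawh → zaursugawh) insert -ur- after the first vowel.
The other pattern: stems whose second-to-last letter is 'r' or 'v' delete the last vowel and add -ar.
So dovehowr → dourvehowr.

dourvehowr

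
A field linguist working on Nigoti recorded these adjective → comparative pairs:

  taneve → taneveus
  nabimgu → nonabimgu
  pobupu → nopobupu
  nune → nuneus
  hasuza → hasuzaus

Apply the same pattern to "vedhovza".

vedhovzaus

"vedhovza" ends in -a. The one such stem in the data (hasuza → hasuzaus) adds -us, so the same rule applies.
The other pattern: stems ending in -u add the prefix no-.
So vedhovza → vedhovzaus.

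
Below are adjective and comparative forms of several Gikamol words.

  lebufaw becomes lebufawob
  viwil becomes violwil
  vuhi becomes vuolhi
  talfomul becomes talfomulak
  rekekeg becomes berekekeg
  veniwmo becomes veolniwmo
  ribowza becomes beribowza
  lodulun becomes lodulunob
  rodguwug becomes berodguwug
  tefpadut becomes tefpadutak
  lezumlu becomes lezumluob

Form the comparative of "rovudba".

"rovudba" begins with r-. The stems beginning with r- (rodguwug → berodguwug, rekekeg → berekekeg, ribowza → beribowza) add the prefix be-.
The other patterns: stems beginning with v- insert -ol- after the first vowel; stems beginning with l- add -ob; stems beginning with t- add -ak.
So rovudba → berovudba.

berovudba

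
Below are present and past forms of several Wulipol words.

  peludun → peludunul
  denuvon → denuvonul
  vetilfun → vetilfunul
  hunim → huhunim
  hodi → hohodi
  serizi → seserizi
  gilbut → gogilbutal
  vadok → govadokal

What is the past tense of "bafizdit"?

"bafizdit" ends in -t. The one such stem in the data (gilbut → gogilbutal) adds go- … -al around the stem, so the same rule applies.
The other patterns: stems ending in -n add -ul; stems ending in -i or -m repeat the first consonant+vowel as a prefix.
So bafizdit → gobafizdital.

gobafizdital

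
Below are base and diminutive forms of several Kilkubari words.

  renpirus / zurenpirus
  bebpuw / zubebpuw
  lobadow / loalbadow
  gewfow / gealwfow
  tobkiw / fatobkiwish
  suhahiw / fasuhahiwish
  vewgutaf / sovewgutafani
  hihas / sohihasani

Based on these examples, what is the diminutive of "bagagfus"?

zubagagfus

"bagagfus" has last vowel 'u'. The stems whose last vowel is 'u' (renpirus → zurenpirus, bebpuw → zubebpuw) add the prefix zu-.
The other patterns: stems whose last vowel is 'o' insert -al- after the first vowel; stems whose last vowel is 'i' add fa- … -ish around the stem; stems whose last vowel is 'a' add so- … -ani around the stem.
So bagagfus → zubagagfus.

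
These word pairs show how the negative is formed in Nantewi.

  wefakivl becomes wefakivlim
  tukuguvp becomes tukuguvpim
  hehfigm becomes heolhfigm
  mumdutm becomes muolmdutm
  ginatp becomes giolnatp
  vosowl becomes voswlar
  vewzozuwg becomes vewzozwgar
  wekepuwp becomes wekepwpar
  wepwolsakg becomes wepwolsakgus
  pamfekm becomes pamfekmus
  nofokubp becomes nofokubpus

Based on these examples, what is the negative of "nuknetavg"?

tukuguvp and ginatp both end in -p yet inflect differently (tukuguvpim, giolnatp), so the final letter is not what conditions the rule; the second-to-last letter is.
"nuknetavg" has second-to-last letter 'v'. The stems whose second-to-last letter is 'v' (wefakivl → wefakivlim, tukuguvp → tukuguvpim) add -im.
So nuknetavg → nuknetavgim.

nuknetavgim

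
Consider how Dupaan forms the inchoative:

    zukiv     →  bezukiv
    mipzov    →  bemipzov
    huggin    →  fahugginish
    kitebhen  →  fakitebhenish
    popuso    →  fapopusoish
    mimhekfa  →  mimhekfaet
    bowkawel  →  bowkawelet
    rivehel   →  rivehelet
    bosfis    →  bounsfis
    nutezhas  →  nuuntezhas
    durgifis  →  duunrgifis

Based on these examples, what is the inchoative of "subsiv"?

besubsiv

zukiv and huggin both have last vowel 'i' yet inflect differently (bezukiv, fahugginish), so the last vowel is not what conditions the rule; the final letter is.
"subsiv" ends in -v. The stems ending in -v (zukiv → bezukiv, mipzov → bemipzov) add the prefix be-.
The other patterns: stems ending in -n or -o add fa- … -ish around the stem; stems ending in -a or -l add -et; stems ending in -s insert -un- after the first vowel.
So subsiv → besubsiv.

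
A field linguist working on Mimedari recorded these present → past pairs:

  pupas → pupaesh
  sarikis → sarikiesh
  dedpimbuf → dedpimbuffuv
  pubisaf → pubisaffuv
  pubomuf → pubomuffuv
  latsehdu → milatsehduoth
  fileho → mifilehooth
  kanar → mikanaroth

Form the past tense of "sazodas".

"sazodas" ends in -s. The stems ending in -s (pupas → pupaesh, sarikis → sarikiesh) drop the final letter and add -esh.
The other patterns: stems ending in -f double the final consonant and add -uv; stems ending in -o, -r or -u add mi- … -oth around the stem.
So sazodas → sazodaesh.

sazodaesh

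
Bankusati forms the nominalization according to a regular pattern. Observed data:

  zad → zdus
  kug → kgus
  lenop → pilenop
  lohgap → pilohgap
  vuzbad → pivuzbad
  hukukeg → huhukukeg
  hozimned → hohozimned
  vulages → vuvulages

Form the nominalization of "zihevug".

zizihevug

zad and vuzbad both end in -d yet inflect differently (zdus, pivuzbad), so the final letter is not what conditions the rule; the number of vowels is.
"zihevug" has 3 vowels. The stems with 3 vowels (hukukeg → huhukukeg, hozimned → hohozimned, vulages → vuvulages) repeat the first consonant+vowel as a prefix.
So zihevug → zizihevug.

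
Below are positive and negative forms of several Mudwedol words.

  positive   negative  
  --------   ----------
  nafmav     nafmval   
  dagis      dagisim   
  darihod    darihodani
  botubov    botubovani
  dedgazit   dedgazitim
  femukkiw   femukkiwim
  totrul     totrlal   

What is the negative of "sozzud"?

sozzdal

botubov and nafmav both end in -v yet inflect differently (botubovani, nafmval), so the final letter is not what conditions the rule; the last vowel is.
"sozzud" has last vowel 'u'. The one such stem in the data (totrul → totrlal) deletes the last vowel and adds -al (as does nafmav), so the same rule applies.
The other patterns: stems whose last vowel is 'i' add -im; stems whose last vowel is 'o' add -ani.
So sozzud → sozzdal.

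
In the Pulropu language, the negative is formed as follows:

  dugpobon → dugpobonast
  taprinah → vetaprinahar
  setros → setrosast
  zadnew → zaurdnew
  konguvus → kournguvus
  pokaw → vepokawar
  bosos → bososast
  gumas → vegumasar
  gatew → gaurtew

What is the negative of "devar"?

vedevarar

"devar" has last vowel 'a'. The stems whose last vowel is 'a' (taprinah → vetaprinahar, gumas → vegumasar, pokaw → vepokawar) add ve- … -ar around the stem.
So devar → vedevarar.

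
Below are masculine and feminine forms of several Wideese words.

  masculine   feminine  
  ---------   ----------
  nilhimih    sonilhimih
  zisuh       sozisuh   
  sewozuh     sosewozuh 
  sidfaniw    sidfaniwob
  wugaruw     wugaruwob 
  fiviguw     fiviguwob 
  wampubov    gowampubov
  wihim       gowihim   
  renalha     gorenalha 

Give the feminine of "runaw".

runawob

"runaw" ends in -w. The stems ending in -w (sidfaniw → sidfaniwob, wugaruw → wugaruwob, fiviguw → fiviguwob) add -ob.
So runaw → runawob.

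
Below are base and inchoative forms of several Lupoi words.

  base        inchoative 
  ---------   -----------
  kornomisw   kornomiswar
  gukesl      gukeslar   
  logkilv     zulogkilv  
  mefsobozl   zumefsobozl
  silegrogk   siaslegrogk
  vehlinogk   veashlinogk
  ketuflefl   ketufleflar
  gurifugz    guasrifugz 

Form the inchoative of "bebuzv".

gukesl and mefsobozl both end in -l yet inflect differently (gukeslar, zumefsobozl), so the final letter is not what conditions the rule; the second-to-last letter is.
"bebuzv" has second-to-last letter 'z'. The one such stem in the data (mefsobozl → zumefsobozl) adds the prefix zu-, so the same rule applies.
The other patterns: stems whose second-to-last letter is 'f' or 's' add -ar; stems whose second-to-last letter is 'g' insert -as- after the first vowel.
So bebuzv → zubebuzv.

zubebuzv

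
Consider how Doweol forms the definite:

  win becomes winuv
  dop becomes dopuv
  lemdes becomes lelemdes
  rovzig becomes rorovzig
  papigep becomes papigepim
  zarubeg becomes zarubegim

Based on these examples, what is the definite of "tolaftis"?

tolaftisim

dop and papigep both end in -p yet inflect differently (dopuv, papigepim), so the final letter is not what conditions the rule; the number of vowels is.
"tolaftis" has 3 vowels. The stems with 3 vowels (papigep → papigepim, zarubeg → zarubegim) add -im.
The other patterns: stems with 1 vowel add -uv; stems with 2 vowels repeat the first consonant+vowel as a prefix.
So tolaftis → tolaftisim.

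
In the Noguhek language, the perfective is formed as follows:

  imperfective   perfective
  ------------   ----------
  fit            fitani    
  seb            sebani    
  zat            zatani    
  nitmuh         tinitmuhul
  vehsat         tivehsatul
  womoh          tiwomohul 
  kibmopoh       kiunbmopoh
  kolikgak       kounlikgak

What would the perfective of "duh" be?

duhani

fit and vehsat both end in -t yet inflect differently (fitani, tivehsatul), so the final letter is not what conditions the rule; the number of vowels is.
"duh" has 1 vowel. The stems with 1 vowel (fit → fitani, seb → sebani, zat → zatani) add -ani.
So duh → duhani.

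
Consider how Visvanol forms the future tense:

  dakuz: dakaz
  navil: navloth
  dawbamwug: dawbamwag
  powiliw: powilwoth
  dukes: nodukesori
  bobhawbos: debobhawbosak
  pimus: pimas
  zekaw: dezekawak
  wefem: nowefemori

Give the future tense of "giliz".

gilzoth

"giliz" has last vowel 'i'. The stems whose last vowel is 'i' (powiliw → powilwoth, navil → navloth) delete the last vowel and add -oth.
The other patterns: stems whose last vowel is 'u' change the last vowel to 'a'; stems whose last vowel is 'e' add no- … -ori around the stem; stems whose last vowel is 'a' or 'o' add de- … -ak around the stem.
So giliz → gilzoth.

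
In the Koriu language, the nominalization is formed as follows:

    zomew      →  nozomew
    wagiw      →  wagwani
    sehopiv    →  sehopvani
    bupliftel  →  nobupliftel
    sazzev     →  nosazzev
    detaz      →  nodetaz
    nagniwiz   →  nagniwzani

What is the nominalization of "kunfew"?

sehopiv and sazzev both end in -v yet inflect differently (sehopvani, nosazzev), so the final letter is not what conditions the rule; the last vowel is.
"kunfew" has last vowel 'e'. The stems whose last vowel is 'e' (sazzev → nosazzev, bupliftel → nobupliftel, zomew → nozomew) add the prefix no-.
So kunfew → nokunfew.

nokunfew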